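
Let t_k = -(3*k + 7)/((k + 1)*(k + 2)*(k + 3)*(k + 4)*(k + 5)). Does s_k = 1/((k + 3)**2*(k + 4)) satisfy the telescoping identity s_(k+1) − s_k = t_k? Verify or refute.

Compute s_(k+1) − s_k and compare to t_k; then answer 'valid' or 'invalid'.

s_(k+1) = 1/((k + 4)**2*(k + 5))
s_(k+1) − s_k = ((k + 3)**2 - (k + 4)*(k + 5))/((k + 3)**2*(k + 4)**2*(k + 5))
(s_(k+1) − s_k) − t_k = 2*(4*k**2 + 23*k + 31)/(k**7 + 22*k**6 + 202*k**5 + 1000*k**4 + 2869*k**3 + 4738*k**2 + 4128*k + 1440)

Invalid: residual 2*(4*k**2 + 23*k + 31)/(k**7 + 22*k**6 + 202*k**5 + 1000*k**4 + 2869*k**3 + 4738*k**2 + 4128*k + 1440) ≠ 0.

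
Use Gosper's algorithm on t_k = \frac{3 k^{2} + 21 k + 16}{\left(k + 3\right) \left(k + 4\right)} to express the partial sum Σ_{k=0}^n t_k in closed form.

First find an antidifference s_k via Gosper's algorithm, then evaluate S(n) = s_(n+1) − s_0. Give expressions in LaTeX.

Ratio r(k) = (k + 3)*(21*k + 3*(k + 1)**2 + 37)/((k + 5)*(3*k**2 + 21*k + 16)).
So A=k + 3 and B=k + 5, with C=k**2 + 7*k + 16/3.
Need (k + 3)·f(k+1) − (k + 4)·f(k) = k**2 + 7*k + 16/3.
deg f ≤ 2 (via 1,1,2).
Solving with deg f ≤ 2: f(k) = k*(9*k + 7)/9.
So s_k = (B(k−1)f/C)·t_k = (k*(k + 4)*(9*k + 7)/(3*(3*k**2 + 21*k + 16)))·t_k = k*(9*k + 7)/(3*(k + 3)).
s_(k+1) − s_k = (3*k**2 + 21*k + 16)/(k**2 + 7*k + 12) = t_k.
s_(n+1) = (9*n**2 + 25*n + 16)/(3*(n + 4)) and s_(0) = 0, so S(n) = (9*n**2 + 25*n + 16)/(3*(n + 4)).

S(n) = \frac{9 n^{2} + 25 n + 16}{3 \left(n + 4\right)}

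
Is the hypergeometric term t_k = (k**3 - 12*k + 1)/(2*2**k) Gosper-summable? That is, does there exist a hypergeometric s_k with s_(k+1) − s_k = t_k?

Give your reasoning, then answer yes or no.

Yes. s_k = (-k**3 - 3*k**2 + 3*k - 2)/2**k.

Step 1: r(k) = (-12*k + (k + 1)**3 - 11)/(2*(k**3 - 12*k + 1)).
So A=1/2 and B=1, with C=k**3 - 12*k + 1.
f must satisfy (1/2)·f(k+1) − (1)·f(k) = k**3 - 12*k + 1.
Degrees (0,0,3) ⇒ d ≤ 3.
Solve for f: f(k) = -2*(k**3 + 3*k**2 - 3*k + 2) (degree 3 ≤ 3).
So s_k = (B(k−1)f/C)·t_k = (-2*(k**3 + 3*k**2 - 3*k + 2)/(k**3 - 12*k + 1))·t_k = (-k**3 - 3*k**2 + 3*k - 2)/2**k.
s_(k+1) − s_k = (k**3 - 12*k + 1)/(2*2**k) = t_k.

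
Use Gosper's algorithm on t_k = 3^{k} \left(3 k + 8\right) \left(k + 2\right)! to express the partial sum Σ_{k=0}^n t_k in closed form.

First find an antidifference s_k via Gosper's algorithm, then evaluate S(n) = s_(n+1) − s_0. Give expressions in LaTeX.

Ratio r(k) = 3*(k + 3)*(3*k + 11)/(3*k + 8).
A = 3*k + 9, B = 1, C = k + 8/3.
f must satisfy (3*k + 9)·f(k+1) − (1)·f(k) = k + 8/3.
d = 0 from the (1,0,1) case.
Match coefficients ⇒ f(k) = 1/3.
R(k) = B(k−1)·f(k)/C(k) = 1/(3*k + 8); s_k = R·t_k = 3**k*factorial(k + 2).
Verify: 3**k*(3*k + 8)*factorial(k + 2) matches t_k.
s_(n+1) = 3**(n + 1)*factorial(n + 3) and s_(0) = 2, so S(n) = 3*3**n*factorial(n + 3) - 2.

S(n) = 3 \cdot 3^{n} \left(n + 3\right)! - 2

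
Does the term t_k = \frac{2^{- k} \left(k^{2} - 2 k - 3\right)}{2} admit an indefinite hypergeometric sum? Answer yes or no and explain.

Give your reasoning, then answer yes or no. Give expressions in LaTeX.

Ratio r(k) = (k**2 - 4)/(2*(k**2 - 2*k - 3)).
Normal form (A,B,C) = (1/2, 1, k**2 - 2*k - 3).
Solve (1/2)·f(k+1) − (1)·f(k) = k**2 - 2*k - 3.
Degrees (0,0,2) ⇒ d ≤ 2.
Coefficient equations give f(k) = -2*(k**2 - 2).
So s_k = (B(k−1)f/C)·t_k = (-2*(k**2 - 2)/((k - 3)*(k + 1)))·t_k = (2 - k**2)/2**k.
Check: Δs_k = (k**2 - 2*k - 3)/(2*2**k). ✓

Yes. s_k = 2^{- k} \left(2 - k^{2}\right).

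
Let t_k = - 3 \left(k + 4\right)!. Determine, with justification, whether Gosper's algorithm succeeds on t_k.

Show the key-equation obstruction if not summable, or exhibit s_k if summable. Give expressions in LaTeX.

No; the degree bound rules out any f.

r(k) = k + 5 after simplifying.
Normal form (A,B,C) = (k + 5, 1, 1).
Key eq: (k + 5)·f(k+1) = (1)·f(k) + (1).
d = -1 from the (1,0,0) case.
d = -1 < 0 ⇒ no nonzero polynomial f; not summable.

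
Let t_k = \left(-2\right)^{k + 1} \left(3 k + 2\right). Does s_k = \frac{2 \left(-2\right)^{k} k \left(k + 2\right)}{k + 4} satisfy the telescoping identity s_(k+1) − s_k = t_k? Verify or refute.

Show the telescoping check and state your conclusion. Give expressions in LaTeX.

Invalid: residual \frac{\left(-2\right)^{k + 2} \left(3 k^{2} + 15 k + 8\right)}{k^{2} + 9 k + 20} ≠ 0.

s_(k+1) = -(-2)**(k + 2)*(k + 1)*(k + 3)/(k + 5)
s_(k+1) − s_k = (-2)**(k + 1)*(3*k**3 + 23*k**2 + 48*k + 24)/(k**2 + 9*k + 20)
(s_(k+1) − s_k) − t_k = (-2)**(k + 2)*(3*k**2 + 15*k + 8)/(k**2 + 9*k + 20)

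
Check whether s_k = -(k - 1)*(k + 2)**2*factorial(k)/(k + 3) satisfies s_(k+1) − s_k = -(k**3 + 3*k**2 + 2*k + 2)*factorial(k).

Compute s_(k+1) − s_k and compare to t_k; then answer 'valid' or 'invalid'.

s_(k+1) = -k*(k + 3)**2*factorial(k + 1)/(k + 4)
s_(k+1) − s_k = -(k**5 + 9*k**4 + 29*k**3 + 42*k**2 + 31*k + 16)*factorial(k)/((k + 3)*(k + 4))
(s_(k+1) − s_k) − t_k = (k**4 + 6*k**3 + 10*k**2 + 7*k + 8)*factorial(k)/((k + 3)*(k + 4))

Invalid: residual (k**4 + 6*k**3 + 10*k**2 + 7*k + 8)*factorial(k)/((k + 3)*(k + 4)) ≠ 0.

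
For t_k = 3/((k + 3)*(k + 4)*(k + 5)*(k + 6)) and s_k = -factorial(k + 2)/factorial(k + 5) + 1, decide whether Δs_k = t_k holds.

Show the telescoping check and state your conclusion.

valid (s_(k+1) − s_k reduces to t_k)

s_(k+1) = -factorial(k + 3)/factorial(k + 6) + 1
s_(k+1) − s_k = 3/((k + 3)*(k + 4)*(k + 5)*(k + 6))
(s_(k+1) − s_k) − t_k = 0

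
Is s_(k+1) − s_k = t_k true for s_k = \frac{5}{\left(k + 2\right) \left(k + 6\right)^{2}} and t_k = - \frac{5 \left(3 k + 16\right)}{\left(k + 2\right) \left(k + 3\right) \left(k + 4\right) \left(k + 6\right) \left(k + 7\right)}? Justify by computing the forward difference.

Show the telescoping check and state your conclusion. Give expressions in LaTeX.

Invalid: residual \frac{15 \left(4 k^{2} + 45 k + 124\right)}{k^{7} + 35 k^{6} + 513 k^{5} + 4069 k^{4} + 18794 k^{3} + 50340 k^{2} + 72072 k + 42336} ≠ 0.

s_(k+1) = 5/((k + 3)*(k + 7)**2)
s_(k+1) − s_k = 5/((k + 3)*(k + 7)**2) - 5/((k + 2)*(k + 6)**2)
(s_(k+1) − s_k) − t_k = 15*(4*k**2 + 45*k + 124)/(k**7 + 35*k**6 + 513*k**5 + 4069*k**4 + 18794*k**3 + 50340*k**2 + 72072*k + 42336)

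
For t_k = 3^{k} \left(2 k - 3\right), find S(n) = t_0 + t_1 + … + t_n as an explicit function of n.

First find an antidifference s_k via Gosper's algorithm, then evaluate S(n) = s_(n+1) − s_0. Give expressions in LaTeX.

S(n) = 3 \cdot 3^{n} n - 6 \cdot 3^{n} + 3

Compute t_(k+1)/t_k: get 3*(2*k - 1)/(2*k - 3).
Take A(k)=3, B(k)=1, C(k)=k - 3/2.
Need (3)·f(k+1) − (1)·f(k) = k - 3/2.
d = 1 from the (0,0,1) case.
Solve for f: f(k) = (k - 3)/2 (degree 1 ≤ 1).
Then R = B(k−1)f/C = (k - 3)/(2*k - 3), so s_k = R(k)·t_k = 3**k*(k - 3).
Verify: 3**k*(2*k - 3) matches t_k.
Σ_(k=0)^n t_k = s_(n+1) − s_(0) = (3**(n + 1)*(n - 2)) − (-3), i.e. 3*3**n*n - 6*3**n + 3.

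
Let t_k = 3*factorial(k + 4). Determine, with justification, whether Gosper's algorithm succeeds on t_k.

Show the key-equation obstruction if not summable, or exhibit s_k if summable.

r(k) = k + 5 after simplifying.
So A=k + 5 and B=1, with C=1.
f must satisfy (k + 5)·f(k+1) − (1)·f(k) = 1.
Bound: deg f ≤ -1.
deg f ≤ -1 is impossible — no certificate.

No; the degree bound rules out any f.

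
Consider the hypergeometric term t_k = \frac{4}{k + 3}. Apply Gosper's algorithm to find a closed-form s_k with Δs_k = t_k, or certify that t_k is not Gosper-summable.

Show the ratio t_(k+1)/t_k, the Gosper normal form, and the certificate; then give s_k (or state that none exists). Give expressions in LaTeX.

Ratio r(k) = (k + 3)/(k + 4).
A = k + 3, B = k + 4, C = 1.
Need (k + 3)·f(k+1) − (k + 3)·f(k) = 1.
Bound: deg f ≤ 0.
f = c0 ⇒ A·f(k+1) − B(k−1)·f(k) − C = -1. The system {-1 = 0} is inconsistent; no antidifference.

none (Gosper's algorithm certifies no s_k)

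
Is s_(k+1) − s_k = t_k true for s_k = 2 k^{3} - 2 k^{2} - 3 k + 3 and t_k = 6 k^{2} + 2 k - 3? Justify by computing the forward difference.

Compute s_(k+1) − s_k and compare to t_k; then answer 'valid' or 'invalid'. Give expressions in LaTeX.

s_(k+1) = k*(2*k**2 + 4*k - 1)
s_(k+1) − s_k = 6*k**2 + 2*k - 3
(s_(k+1) − s_k) − t_k = 0

Valid: the claim telescopes to t_k.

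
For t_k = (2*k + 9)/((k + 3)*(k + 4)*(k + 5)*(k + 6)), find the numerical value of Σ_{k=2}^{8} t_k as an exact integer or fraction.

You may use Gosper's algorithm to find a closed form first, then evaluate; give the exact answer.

Compute t_(k+1)/t_k: get (k + 3)*(2*k + 11)/((k + 7)*(2*k + 9)).
Gosper form: A/B · C(k+1)/C(k) with A=k + 3, B=k + 7, C=k + 9/2.
Set up (k + 3)·f(k+1) − (k + 6)·f(k) − (k + 9/2) = 0.
From deg A=1, deg B=1, deg C=1: d=3.
Solving with deg f ≤ 3: f(k) = k*(k + 4)*(k + 8)/30.
Then R = B(k−1)f/C = k*(k + 4)*(k + 6)*(k + 8)/(15*(2*k + 9)), so s_k = R(k)·t_k = k*(k + 8)/(15*(k**2 + 8*k + 15)).
Δs = (2*k + 9)/(k**4 + 18*k**3 + 119*k**2 + 342*k + 360), as required.
Sum = s_(9) − s_(2); s_(9) = 17/280, s_(2) = 4/105 ⇒ 19/840.

Σ = 19/840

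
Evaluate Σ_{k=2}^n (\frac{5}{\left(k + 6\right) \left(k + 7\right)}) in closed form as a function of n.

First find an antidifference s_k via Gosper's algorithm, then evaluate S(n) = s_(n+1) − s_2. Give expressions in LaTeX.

Ratio r(k) = (k + 6)/(k + 8).
A = k + 6, B = k + 8, C = 1.
Set up (k + 6)·f(k+1) − (k + 7)·f(k) − (1) = 0.
d = 1 from the (1,1,0) case.
A polynomial solution: f(k) = k/6.
Get s_k = R·t_k = 5*k/(6*(k + 6)) with R(k) = B(k−1)f(k)/C(k) = k*(k + 7)/6.
s_(k+1) − s_k = 5/(k**2 + 13*k + 42) = t_k.
Telescope: S(n) = s_(n+1) − s_(2) = 5*(n + 1)/(6*(n + 7)) − (5/24) = 5*(n - 1)/(8*(n + 7)).

S(n) = \frac{5 \left(n - 1\right)}{8 \left(n + 7\right)}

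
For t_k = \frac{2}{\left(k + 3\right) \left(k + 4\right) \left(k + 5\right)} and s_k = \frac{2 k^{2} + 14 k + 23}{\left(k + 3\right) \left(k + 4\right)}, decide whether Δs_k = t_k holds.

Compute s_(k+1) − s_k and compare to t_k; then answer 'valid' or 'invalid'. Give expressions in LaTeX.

valid; difference matches t_k

s_(k+1) = (14*k + 2*(k + 1)**2 + 37)/((k + 4)*(k + 5))
s_(k+1) − s_k = 2/(k**3 + 12*k**2 + 47*k + 60)
(s_(k+1) − s_k) − t_k = 0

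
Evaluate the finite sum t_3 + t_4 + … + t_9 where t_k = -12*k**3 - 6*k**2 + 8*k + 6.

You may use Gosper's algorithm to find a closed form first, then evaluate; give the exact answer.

Compute t_(k+1)/t_k: get (6*k**3 + 21*k**2 + 20*k + 2)/(6*k**3 + 3*k**2 - 4*k - 3).
Normal form (A,B,C) = (1, 1, k**3 + k**2/2 - 2*k/3 - 1/2).
Solve (1)·f(k+1) − (1)·f(k) = k**3 + k**2/2 - 2*k/3 - 1/2.
From deg A=0, deg B=0, deg C=3: d=4.
Match coefficients ⇒ f(k) = k*(3*k**3 - 4*k**2 - 4*k - 1)/12.
Certificate R = B(k−1)f/C = k*(3*k**3 - 4*k**2 - 4*k - 1)/(2*(6*k**3 + 3*k**2 - 4*k - 3)) gives s_k = k*(-3*k**3 + 4*k**2 + 4*k + 1).
Verify: -12*k**3 - 6*k**2 + 8*k + 6 matches t_k.
Σ_(k=3)^(9) t_k = s_(10) − s_(3) = -25590 − (-96) = -25494.

Σ = -25494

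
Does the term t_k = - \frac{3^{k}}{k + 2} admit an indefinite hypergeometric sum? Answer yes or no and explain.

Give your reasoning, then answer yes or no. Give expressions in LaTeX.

Ratio r(k) = 3*(k + 2)/(k + 3).
Take A(k)=3*k + 6, B(k)=k + 3, C(k)=1.
Key eq: (3*k + 6)·f(k+1) = (k + 2)·f(k) + (1).
Bound: deg f ≤ -1.
deg f ≤ -1 is impossible — no certificate.

No — negative degree bound, so no certificate f.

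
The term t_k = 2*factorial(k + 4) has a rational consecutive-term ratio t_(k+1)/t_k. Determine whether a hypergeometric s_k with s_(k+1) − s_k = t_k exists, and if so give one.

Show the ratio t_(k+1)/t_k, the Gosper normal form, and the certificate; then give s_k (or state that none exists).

Compute t_(k+1)/t_k: get k + 5.
Factor: A=k + 5; B=1; C=1.
Solve (k + 5)·f(k+1) − (1)·f(k) = 1.
Bound: deg f ≤ -1.
deg f ≤ -1 is impossible — no certificate.

not Gosper-summable; s_k does not exist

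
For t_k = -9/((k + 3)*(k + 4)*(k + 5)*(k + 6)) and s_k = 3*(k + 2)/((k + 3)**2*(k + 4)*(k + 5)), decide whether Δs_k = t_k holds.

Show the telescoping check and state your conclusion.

s_(k+1) = 3*(k + 3)/((k + 4)**2*(k + 5)*(k + 6))
s_(k+1) − s_k = 3*(-(k + 2)*(k + 4)*(k + 6) + (k + 3)**3)/((k + 3)**2*(k + 4)**2*(k + 5)*(k + 6))
(s_(k+1) − s_k) − t_k = 3*(4*k + 15)/(k**6 + 25*k**5 + 257*k**4 + 1391*k**3 + 4182*k**2 + 6624*k + 4320)

Invalid: residual 3*(4*k + 15)/(k**6 + 25*k**5 + 257*k**4 + 1391*k**3 + 4182*k**2 + 6624*k + 4320) ≠ 0.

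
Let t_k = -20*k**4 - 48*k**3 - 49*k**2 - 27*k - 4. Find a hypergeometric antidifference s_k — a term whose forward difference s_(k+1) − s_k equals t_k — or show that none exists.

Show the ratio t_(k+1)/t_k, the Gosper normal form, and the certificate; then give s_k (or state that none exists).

t_(k+1)/t_k = (20*k**4 + 128*k**3 + 313*k**2 + 349*k + 148)/(20*k**4 + 48*k**3 + 49*k**2 + 27*k + 4).
A = 1, B = 1, C = k**4 + 12*k**3/5 + 49*k**2/20 + 27*k/20 + 1/5.
Key eq: (1)·f(k+1) = (1)·f(k) + (k**4 + 12*k**3/5 + 49*k**2/20 + 27*k/20 + 1/5).
Bound: deg f ≤ 5.
Match coefficients ⇒ f(k) = k*(4*k**4 + 2*k**3 - k**2 + k - 2)/20.
R(k) = B(k−1)·f(k)/C(k) = k*(4*k**4 + 2*k**3 - k**2 + k - 2)/(20*k**4 + 48*k**3 + 49*k**2 + 27*k + 4); s_k = R·t_k = k*(-4*k**4 - 2*k**3 + k**2 - k + 2).
s_(k+1) − s_k = -20*k**4 - 48*k**3 - 49*k**2 - 27*k - 4 = t_k.

s_k = k*(-4*k**4 - 2*k**3 + k**2 - k + 2)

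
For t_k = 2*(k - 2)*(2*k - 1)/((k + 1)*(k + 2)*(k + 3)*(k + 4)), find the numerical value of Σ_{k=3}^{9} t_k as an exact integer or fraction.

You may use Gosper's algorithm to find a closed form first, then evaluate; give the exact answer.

r(k) = (k - 1)*(k + 1)*(2*k + 1)/((k - 2)*(k + 5)*(2*k - 1)) after simplifying.
Take A(k)=k + 1, B(k)=k + 5, C(k)=k**2 - 5*k/2 + 1.
f must satisfy (k + 1)·f(k+1) − (k + 4)·f(k) = k**2 - 5*k/2 + 1.
Bound: deg f ≤ 3.
Match coefficients ⇒ f(k) = k*(k**2 - 2*k + 9)/8.
R(k) = B(k−1)·f(k)/C(k) = k*(k + 4)*(k**2 - 2*k + 9)/(4*(k - 2)*(2*k - 1)); s_k = R·t_k = k*(k**2 - 2*k + 9)/(2*(k**3 + 6*k**2 + 11*k + 6)).
s_(k+1) − s_k = 2*(2*k**2 - 5*k + 2)/(k**4 + 10*k**3 + 35*k**2 + 50*k + 24) = t_k.
Sum = s_(10) − s_(3); s_(10) = 445/1716, s_(3) = 3/20 ⇒ 469/4290.

Σ = 469/4290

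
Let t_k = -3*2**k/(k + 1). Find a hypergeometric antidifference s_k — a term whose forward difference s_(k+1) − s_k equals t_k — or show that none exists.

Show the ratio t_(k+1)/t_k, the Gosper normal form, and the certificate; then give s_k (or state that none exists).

none — t_k is not Gosper-summable

The ratio is 2*(k + 1)/(k + 2).
Normal form (A,B,C) = (2*k + 2, k + 2, 1).
Key eq: (2*k + 2)·f(k+1) = (k + 1)·f(k) + (1).
d = -1 from the (1,1,0) case.
Negative degree bound (-1): no f exists, t_k not Gosper-summable.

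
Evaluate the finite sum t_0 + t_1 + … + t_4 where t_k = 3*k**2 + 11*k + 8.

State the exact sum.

Σ = 240

t_(k+1)/t_k = (3*k**2 + 17*k + 22)/(3*k**2 + 11*k + 8).
Gosper form: A/B · C(k+1)/C(k) with A=1, B=1, C=k**2 + 11*k/3 + 8/3.
Set up (1)·f(k+1) − (1)·f(k) − (k**2 + 11*k/3 + 8/3) = 0.
deg f ≤ 3 (via 0,0,2).
Coefficient equations give f(k) = k*(k + 1)*(k + 3)/3.
R(k) = B(k−1)·f(k)/C(k) = k*(k + 3)/(3*k + 8); s_k = R·t_k = k*(k**2 + 4*k + 3).
Check: Δs_k = 3*k**2 + 11*k + 8. ✓
Evaluate s at k=5 and k=0: 240 and 0; difference 240.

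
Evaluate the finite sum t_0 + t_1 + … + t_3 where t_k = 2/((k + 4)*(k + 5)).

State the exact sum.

Σ = 1/4

r(k) = (k + 4)/(k + 6) after simplifying.
Take A(k)=k + 4, B(k)=k + 6, C(k)=1.
Key eq: (k + 4)·f(k+1) = (k + 5)·f(k) + (1).
Bound: deg f ≤ 1.
Match coefficients ⇒ f(k) = k/4.
Then R = B(k−1)f/C = k*(k + 5)/4, so s_k = R(k)·t_k = k/(2*(k + 4)).
s_(k+1) − s_k = 2/(k**2 + 9*k + 20) = t_k.
Telescoping: Σ = s_(4) − s_(0) = 1/4 − (0) = 1/4.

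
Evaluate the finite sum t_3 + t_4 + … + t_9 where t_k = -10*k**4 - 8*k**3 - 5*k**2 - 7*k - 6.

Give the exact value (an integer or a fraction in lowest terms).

r(k) = (10*k**4 + 48*k**3 + 89*k**2 + 81*k + 36)/(10*k**4 + 8*k**3 + 5*k**2 + 7*k + 6) after simplifying.
Factor: A=1; B=1; C=k**4 + 4*k**3/5 + k**2/2 + 7*k/10 + 3/5.
Key eq: (1)·f(k+1) = (1)·f(k) + (k**4 + 4*k**3/5 + k**2/2 + 7*k/10 + 3/5).
d = 5 from the (0,0,4) case.
Coefficient equations give f(k) = k*(2*k**4 - 3*k**3 + k**2 + 3*k + 3)/10.
Certificate R = B(k−1)f/C = k*(2*k**4 - 3*k**3 + k**2 + 3*k + 3)/(10*k**4 + 8*k**3 + 5*k**2 + 7*k + 6) gives s_k = k*(-2*k**4 + 3*k**3 - k**2 - 3*k - 3).
Verify: -10*k**4 - 8*k**3 - 5*k**2 - 7*k - 6 matches t_k.
Sum = s_(10) − s_(3); s_(10) = -171330, s_(3) = -306 ⇒ -171024.

Σ = -171024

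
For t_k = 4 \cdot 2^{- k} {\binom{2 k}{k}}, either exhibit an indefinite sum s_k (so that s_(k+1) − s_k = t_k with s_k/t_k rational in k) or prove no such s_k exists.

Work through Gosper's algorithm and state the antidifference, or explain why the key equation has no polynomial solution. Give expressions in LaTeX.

no hypergeometric antidifference exists

The ratio is (2*k + 1)/(k + 1).
Normal form (A,B,C) = (2*k + 1, k + 1, 1).
Need (2*k + 1)·f(k+1) − (k)·f(k) = 1.
Degrees (1,1,0) ⇒ d ≤ -1.
Bound -1 < 0, so the key equation has no polynomial solution.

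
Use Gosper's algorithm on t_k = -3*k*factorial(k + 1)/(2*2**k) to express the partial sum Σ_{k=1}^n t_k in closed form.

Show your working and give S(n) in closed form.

S(n) = 3 - 3*factorial(n + 2)/(2*2**n)

Compute t_(k+1)/t_k: get (k + 1)*(k + 2)/(2*k).
Factor: A=k/2 + 1; B=1; C=k.
Set up (k/2 + 1)·f(k+1) − (1)·f(k) − (k) = 0.
d = 0 from the (1,0,1) case.
Solve for f: f(k) = 2 (degree 0 ≤ 0).
R(k) = B(k−1)·f(k)/C(k) = 2/k; s_k = R·t_k = -3*factorial(k + 1)/2**k.
Δs = -3*k*factorial(k + 1)/(2*2**k), as required.
Telescope: S(n) = s_(n+1) − s_(1) = -3*2**(-n - 1)*factorial(n + 2) − (-3) = 3 - 3*factorial(n + 2)/(2*2**n).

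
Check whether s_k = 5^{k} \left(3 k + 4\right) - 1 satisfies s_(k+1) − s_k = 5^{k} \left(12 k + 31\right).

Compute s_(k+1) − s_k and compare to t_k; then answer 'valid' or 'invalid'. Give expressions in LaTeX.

s_(k+1) = 5**(k + 1)*(3*k + 7) - 1
s_(k+1) − s_k = 5**k*(12*k + 31)
(s_(k+1) − s_k) − t_k = 0

Valid: the claim telescopes to t_k.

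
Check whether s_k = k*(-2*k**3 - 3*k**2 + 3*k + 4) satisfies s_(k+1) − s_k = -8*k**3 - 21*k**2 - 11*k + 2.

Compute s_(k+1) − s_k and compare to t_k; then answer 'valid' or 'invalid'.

s_(k+1) = -2*k**4 - 11*k**3 - 18*k**2 - 7*k + 2
s_(k+1) − s_k = -8*k**3 - 21*k**2 - 11*k + 2
(s_(k+1) − s_k) − t_k = 0

valid (s_(k+1) − s_k reduces to t_k)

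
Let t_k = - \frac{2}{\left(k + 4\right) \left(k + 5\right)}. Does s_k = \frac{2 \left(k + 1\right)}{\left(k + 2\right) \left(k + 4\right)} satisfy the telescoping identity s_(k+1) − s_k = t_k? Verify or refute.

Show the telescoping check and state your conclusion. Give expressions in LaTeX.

s_(k+1) = 2*(k + 2)/((k + 3)*(k + 5))
s_(k+1) − s_k = 2*(-k**2 - 3*k + 1)/(k**4 + 14*k**3 + 71*k**2 + 154*k + 120)
(s_(k+1) − s_k) − t_k = 2*(2*k + 7)/(k**4 + 14*k**3 + 71*k**2 + 154*k + 120)

Invalid: residual \frac{2 \left(2 k + 7\right)}{k^{4} + 14 k^{3} + 71 k^{2} + 154 k + 120} ≠ 0.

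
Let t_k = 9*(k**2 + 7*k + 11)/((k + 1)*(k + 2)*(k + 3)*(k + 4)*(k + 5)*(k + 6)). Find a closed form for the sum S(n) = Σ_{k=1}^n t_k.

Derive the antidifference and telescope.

r(k) = (k + 1)*(7*k + (k + 1)**2 + 18)/((k + 7)*(k**2 + 7*k + 11)) after simplifying.
Normal form (A,B,C) = (k + 1, k + 7, k**2 + 7*k + 11).
Key eq: (k + 1)·f(k+1) = (k + 6)·f(k) + (k**2 + 7*k + 11).
deg f ≤ 5 (via 1,1,2).
Solving with deg f ≤ 5: f(k) = k*(k + 2)*(k + 4)*(k**2 + 9*k + 23)/45.
Then R = B(k−1)f/C = k*(k + 2)*(k + 4)*(k + 6)*(k**2 + 9*k + 23)/(45*(k**2 + 7*k + 11)), so s_k = R(k)·t_k = k*(k**2 + 9*k + 23)/(5*(k**3 + 9*k**2 + 23*k + 15)).
Check: Δs_k = 9*(k**2 + 7*k + 11)/(k**6 + 21*k**5 + 175*k**4 + 735*k**3 + 1624*k**2 + 1764*k + 720). ✓
Σ_(k=1)^n t_k = s_(n+1) − s_(1) = ((n**3 + 12*n**2 + 44*n + 33)/(5*(n**3 + 12*n**2 + 44*n + 48))) − (11/80), i.e. n*(n**2 + 12*n + 44)/(16*(n**3 + 12*n**2 + 44*n + 48)).

S(n) = n*(n**2 + 12*n + 44)/(16*(n**3 + 12*n**2 + 44*n + 48))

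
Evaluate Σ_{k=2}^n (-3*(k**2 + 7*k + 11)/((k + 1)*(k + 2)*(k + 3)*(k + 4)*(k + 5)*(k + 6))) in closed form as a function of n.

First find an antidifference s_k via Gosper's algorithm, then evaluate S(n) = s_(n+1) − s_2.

t_(k+1)/t_k = (k + 1)*(7*k + (k + 1)**2 + 18)/((k + 7)*(k**2 + 7*k + 11)).
Normal form (A,B,C) = (k + 1, k + 7, k**2 + 7*k + 11).
Solve (k + 1)·f(k+1) − (k + 6)·f(k) = k**2 + 7*k + 11.
Bound: deg f ≤ 5.
Coefficient equations give f(k) = k*(k + 2)*(k + 4)*(k**2 + 9*k + 23)/45.
Then R = B(k−1)f/C = k*(k + 2)*(k + 4)*(k + 6)*(k**2 + 9*k + 23)/(45*(k**2 + 7*k + 11)), so s_k = R(k)·t_k = k*(-k**2 - 9*k - 23)/(15*(k**3 + 9*k**2 + 23*k + 15)).
Verify: 3*(-k**2 - 7*k - 11)/(k**6 + 21*k**5 + 175*k**4 + 735*k**3 + 1624*k**2 + 1764*k + 720) matches t_k.
Telescope: S(n) = s_(n+1) − s_(2) = (-n**3 - 12*n**2 - 44*n - 33)/(15*(n**3 + 12*n**2 + 44*n + 48)) − (-2/35) = (-n**3 - 12*n**2 - 44*n + 57)/(105*(n**3 + 12*n**2 + 44*n + 48)).

S(n) = (-n**3 - 12*n**2 - 44*n + 57)/(105*(n**3 + 12*n**2 + 44*n + 48))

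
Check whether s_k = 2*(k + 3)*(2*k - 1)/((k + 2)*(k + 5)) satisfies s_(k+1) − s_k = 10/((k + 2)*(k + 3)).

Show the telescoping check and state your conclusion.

s_(k+1) = 2*(k + 4)*(2*k + 1)/((k + 3)*(k + 6))
s_(k+1) − s_k = 2*(9*k**2 + 55*k + 94)/(k**4 + 16*k**3 + 91*k**2 + 216*k + 180)
(s_(k+1) − s_k) − t_k = 8*(k**2 - 14)/(k**4 + 16*k**3 + 91*k**2 + 216*k + 180)

Invalid: residual 8*(k**2 - 14)/(k**4 + 16*k**3 + 91*k**2 + 216*k + 180) ≠ 0.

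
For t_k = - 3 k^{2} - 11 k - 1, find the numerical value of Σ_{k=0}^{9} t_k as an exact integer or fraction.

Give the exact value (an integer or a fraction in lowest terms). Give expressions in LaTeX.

Σ = -1360

Step 1: r(k) = (3*k**2 + 17*k + 15)/(3*k**2 + 11*k + 1).
Take A(k)=1, B(k)=1, C(k)=k**2 + 11*k/3 + 1/3.
Need (1)·f(k+1) − (1)·f(k) = k**2 + 11*k/3 + 1/3.
Bound: deg f ≤ 3.
Match coefficients ⇒ f(k) = k*(k**2 + 4*k - 4)/3.
Get s_k = R·t_k = k*(-k**2 - 4*k + 4) with R(k) = B(k−1)f(k)/C(k) = k*(k**2 + 4*k - 4)/(3*k**2 + 11*k + 1).
Verify: -3*k**2 - 11*k - 1 matches t_k.
Sum = s_(10) − s_(0); s_(10) = -1360, s_(0) = 0 ⇒ -1360.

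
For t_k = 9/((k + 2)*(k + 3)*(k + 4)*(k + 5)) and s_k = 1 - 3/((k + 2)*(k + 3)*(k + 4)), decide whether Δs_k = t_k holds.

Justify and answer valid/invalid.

Valid: the claim telescopes to t_k.

s_(k+1) = 1 - 3/((k + 3)*(k + 4)*(k + 5))
s_(k+1) − s_k = 9/((k + 2)*(k + 3)*(k + 4)*(k + 5))
(s_(k+1) − s_k) − t_k = 0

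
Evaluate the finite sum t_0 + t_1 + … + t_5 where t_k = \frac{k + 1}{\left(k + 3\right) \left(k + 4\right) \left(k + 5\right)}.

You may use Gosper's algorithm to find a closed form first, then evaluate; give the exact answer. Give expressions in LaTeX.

Σ = 7/90

Compute t_(k+1)/t_k: get (k + 2)*(k + 3)/((k + 1)*(k + 6)).
Factor: A=k + 3; B=k + 6; C=k + 1.
Key eq: (k + 3)·f(k+1) = (k + 5)·f(k) + (k + 1).
From deg A=1, deg B=1, deg C=1: d=2.
Match coefficients ⇒ f(k) = k*(k + 1)/6.
Certificate R = B(k−1)f/C = k*(k + 5)/6 gives s_k = k*(k + 1)/(6*(k + 3)*(k + 4)).
Verify: (k + 1)/(k**3 + 12*k**2 + 47*k + 60) matches t_k.
Evaluate s at k=6 and k=0: 7/90 and 0; difference 7/90.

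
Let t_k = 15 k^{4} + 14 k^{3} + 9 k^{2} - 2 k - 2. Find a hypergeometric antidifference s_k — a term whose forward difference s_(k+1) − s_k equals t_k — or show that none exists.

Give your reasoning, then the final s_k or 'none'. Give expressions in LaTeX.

s_k = k^{2} \left(3 k^{3} - 4 k^{2} + k - 2\right)

Step 1: r(k) = (15*k**4 + 74*k**3 + 141*k**2 + 118*k + 34)/(15*k**4 + 14*k**3 + 9*k**2 - 2*k - 2).
Gosper form: A/B · C(k+1)/C(k) with A=1, B=1, C=k**4 + 14*k**3/15 + 3*k**2/5 - 2*k/15 - 2/15.
f must satisfy (1)·f(k+1) − (1)·f(k) = k**4 + 14*k**3/15 + 3*k**2/5 - 2*k/15 - 2/15.
From deg A=0, deg B=0, deg C=4: d=5.
Solve for f: f(k) = k**2*(3*k**3 - 4*k**2 + k - 2)/15 (degree 5 ≤ 5).
R(k) = B(k−1)·f(k)/C(k) = k**2*(3*k**3 - 4*k**2 + k - 2)/(15*k**4 + 14*k**3 + 9*k**2 - 2*k - 2); s_k = R·t_k = k**2*(3*k**3 - 4*k**2 + k - 2).
Δs = 15*k**4 + 14*k**3 + 9*k**2 - 2*k - 2, as required.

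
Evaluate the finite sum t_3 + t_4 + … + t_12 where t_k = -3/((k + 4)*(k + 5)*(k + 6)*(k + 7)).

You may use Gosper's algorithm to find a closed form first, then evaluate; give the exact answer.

Ratio r(k) = (k + 4)/(k + 8).
Factor: A=k + 4; B=k + 8; C=1.
Need (k + 4)·f(k+1) − (k + 7)·f(k) = 1.
deg f ≤ 3 (via 1,1,0).
Solving with deg f ≤ 3: f(k) = k*(k**2 + 15*k + 74)/360.
Get s_k = R·t_k = k*(-k**2 - 15*k - 74)/(120*(k + 4)*(k + 5)*(k + 6)) with R(k) = B(k−1)f(k)/C(k) = k*(k + 7)*(k**2 + 15*k + 74)/360.
s_(k+1) − s_k = -3/(k**4 + 22*k**3 + 179*k**2 + 638*k + 840) = t_k.
Σ_(k=3)^(12) t_k = s_(13) − s_(3) = -949/116280 − (-2/315) = -295/162792.

Σ = -295/162792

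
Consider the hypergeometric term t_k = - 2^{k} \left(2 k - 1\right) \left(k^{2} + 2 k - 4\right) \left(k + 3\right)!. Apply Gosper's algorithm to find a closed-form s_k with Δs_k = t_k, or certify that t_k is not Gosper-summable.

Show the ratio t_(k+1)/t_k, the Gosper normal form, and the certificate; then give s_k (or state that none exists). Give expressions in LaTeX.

s_k = - 2^{k} \left(k - 2\right)^{2} \left(k + 3\right)!

Compute t_(k+1)/t_k: get 2*(k + 4)*(2*k + 1)*(2*k + (k + 1)**2 - 2)/((2*k - 1)*(k**2 + 2*k - 4)).
Factor: A=2*k + 8; B=1; C=k**3 + 3*k**2/2 - 5*k + 2.
Solve (2*k + 8)·f(k+1) − (1)·f(k) = k**3 + 3*k**2/2 - 5*k + 2.
From deg A=1, deg B=0, deg C=3: d=2.
Solve for f: f(k) = (k - 2)**2/2 (degree 2 ≤ 2).
Then R = B(k−1)f/C = (k - 2)**2/((2*k - 1)*(k**2 + 2*k - 4)), so s_k = R(k)·t_k = -2**k*(k - 2)**2*factorial(k + 3).
s_(k+1) − s_k = -2**k*(2*k - 1)*(k**2 + 2*k - 4)*factorial(k + 3) = t_k.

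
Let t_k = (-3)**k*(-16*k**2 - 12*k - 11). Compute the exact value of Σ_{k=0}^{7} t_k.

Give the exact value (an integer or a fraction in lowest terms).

Σ = 1535272

The ratio is 3*(-16*k**2 - 44*k - 39)/(16*k**2 + 12*k + 11).
Factor: A=-3; B=1; C=k**2 + 3*k/4 + 11/16.
f must satisfy (-3)·f(k+1) − (1)·f(k) = k**2 + 3*k/4 + 11/16.
From deg A=0, deg B=0, deg C=2: d=2.
Solving with deg f ≤ 2: f(k) = -(4*k**2 - 3*k + 2)/16.
So s_k = (B(k−1)f/C)·t_k = (-(4*k**2 - 3*k + 2)/(16*k**2 + 12*k + 11))·t_k = (-3)**k*(4*k**2 - 3*k + 2).
s_(k+1) − s_k = (-3)**k*(-16*k**2 - 12*k - 11) = t_k.
Telescoping: Σ = s_(8) − s_(0) = 1535274 − (2) = 1535272.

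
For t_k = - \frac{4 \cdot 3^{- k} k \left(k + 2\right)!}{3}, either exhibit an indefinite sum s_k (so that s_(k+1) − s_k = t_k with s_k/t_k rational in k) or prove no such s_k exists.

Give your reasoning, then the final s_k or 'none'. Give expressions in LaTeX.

s_k = - 4 \cdot 3^{- k} \left(k + 2\right)!

t_(k+1)/t_k = (k + 1)*(k + 3)/(3*k).
Factor: A=k/3 + 1; B=1; C=k.
Need (k/3 + 1)·f(k+1) − (1)·f(k) = k.
From deg A=1, deg B=0, deg C=1: d=0.
Solve for f: f(k) = 3 (degree 0 ≤ 0).
Get s_k = R·t_k = -4*factorial(k + 2)/3**k with R(k) = B(k−1)f(k)/C(k) = 3/k.
Check: Δs_k = -4*k*factorial(k + 2)/(3*3**k). ✓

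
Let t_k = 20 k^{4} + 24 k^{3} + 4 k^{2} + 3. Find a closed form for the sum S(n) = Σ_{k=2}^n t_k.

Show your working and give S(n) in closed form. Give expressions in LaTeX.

Ratio r(k) = (20*k**4 + 104*k**3 + 196*k**2 + 160*k + 51)/(20*k**4 + 24*k**3 + 4*k**2 + 3).
Normal form (A,B,C) = (1, 1, k**4 + 6*k**3/5 + k**2/5 + 3/20).
Key eq: (1)·f(k+1) = (1)·f(k) + (k**4 + 6*k**3/5 + k**2/5 + 3/20).
d = 5 from the (0,0,4) case.
A polynomial solution: f(k) = k*(4*k**4 - 4*k**3 - 4*k**2 + 4*k + 3)/20.
Certificate R = B(k−1)f/C = k*(4*k**4 - 4*k**3 - 4*k**2 + 4*k + 3)/(20*k**4 + 24*k**3 + 4*k**2 + 3) gives s_k = k*(4*k**4 - 4*k**3 - 4*k**2 + 4*k + 3).
Verify: 20*k**4 + 24*k**3 + 4*k**2 + 3 matches t_k.
Σ_(k=2)^n t_k = s_(n+1) − s_(2) = (4*n**5 + 16*n**4 + 20*n**3 + 8*n**2 + 3*n + 3) − (54), i.e. 4*n**5 + 16*n**4 + 20*n**3 + 8*n**2 + 3*n - 51.

S(n) = 4 n^{5} + 16 n^{4} + 20 n^{3} + 8 n^{2} + 3 n - 51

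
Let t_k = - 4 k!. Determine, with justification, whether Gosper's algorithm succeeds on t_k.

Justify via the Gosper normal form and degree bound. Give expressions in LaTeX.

No; the degree bound rules out any f.

Compute t_(k+1)/t_k: get k + 1.
Factor: A=k + 1; B=1; C=1.
Set up (k + 1)·f(k+1) − (1)·f(k) − (1) = 0.
Bound: deg f ≤ -1.
Negative degree bound (-1): no f exists, t_k not Gosper-summable.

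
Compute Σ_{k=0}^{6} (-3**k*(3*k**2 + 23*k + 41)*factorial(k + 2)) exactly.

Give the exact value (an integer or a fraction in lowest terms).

t_(k+1)/t_k = 3*(3*k**3 + 38*k**2 + 154*k + 201)/(3*k**2 + 23*k + 41).
Normal form (A,B,C) = (3*k + 9, 1, k**2 + 23*k/3 + 41/3).
Key eq: (3*k + 9)·f(k+1) = (1)·f(k) + (k**2 + 23*k/3 + 41/3).
deg f ≤ 1 (via 1,0,2).
Solving with deg f ≤ 1: f(k) = (k + 4)/3.
Get s_k = R·t_k = -3**k*(k + 4)*factorial(k + 2) with R(k) = B(k−1)f(k)/C(k) = (k + 4)/(3*k**2 + 23*k + 41).
s_(k+1) − s_k = -3**k*(3*k**2 + 23*k + 41)*factorial(k + 2) = t_k.
Evaluate s at k=7 and k=0: -8729804160 and -8; difference -8729804152.

Σ = -8729804152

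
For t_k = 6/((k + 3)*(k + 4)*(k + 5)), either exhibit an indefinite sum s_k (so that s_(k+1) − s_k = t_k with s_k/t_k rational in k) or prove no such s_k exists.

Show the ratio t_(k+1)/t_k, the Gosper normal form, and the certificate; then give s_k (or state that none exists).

Compute t_(k+1)/t_k: get (k + 3)/(k + 6).
So A=k + 3 and B=k + 6, with C=1.
Key eq: (k + 3)·f(k+1) = (k + 5)·f(k) + (1).
Bound: deg f ≤ 2.
Solve for f: f(k) = k*(k + 7)/24 (degree 2 ≤ 2).
R(k) = B(k−1)·f(k)/C(k) = k*(k + 5)*(k + 7)/24; s_k = R·t_k = k*(k + 7)/(4*(k + 3)*(k + 4)).
Check: Δs_k = 6/(k**3 + 12*k**2 + 47*k + 60). ✓

s_k = k*(k + 7)/(4*(k + 3)*(k + 4))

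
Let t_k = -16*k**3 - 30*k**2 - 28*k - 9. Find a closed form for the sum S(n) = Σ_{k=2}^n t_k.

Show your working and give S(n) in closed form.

Ratio r(k) = (16*k**3 + 78*k**2 + 136*k + 83)/(16*k**3 + 30*k**2 + 28*k + 9).
Normal form (A,B,C) = (1, 1, k**3 + 15*k**2/8 + 7*k/4 + 9/16).
Solve (1)·f(k+1) − (1)·f(k) = k**3 + 15*k**2/8 + 7*k/4 + 9/16.
Degrees (0,0,3) ⇒ d ≤ 4.
A polynomial solution: f(k) = k**2*(4*k**2 + 2*k + 3)/16.
Get s_k = R·t_k = k**2*(-4*k**2 - 2*k - 3) with R(k) = B(k−1)f(k)/C(k) = k**2*(4*k**2 + 2*k + 3)/(16*k**3 + 30*k**2 + 28*k + 9).
Check: Δs_k = -16*k**3 - 30*k**2 - 28*k - 9. ✓
Evaluate: s_(n+1) = -4*n**4 - 18*n**3 - 33*n**2 - 28*n - 9; subtract s_(2) = -92 ⇒ S(n) = -4*n**4 - 18*n**3 - 33*n**2 - 28*n + 83.

S(n) = -4*n**4 - 18*n**3 - 33*n**2 - 28*n + 83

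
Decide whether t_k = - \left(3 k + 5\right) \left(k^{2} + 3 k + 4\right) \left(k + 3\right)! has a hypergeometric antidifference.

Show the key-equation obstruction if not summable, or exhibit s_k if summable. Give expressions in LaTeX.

Ratio r(k) = (k + 4)*(3*k + 8)*(3*k + (k + 1)**2 + 7)/((3*k + 5)*(k**2 + 3*k + 4)).
Gosper form: A/B · C(k+1)/C(k) with A=k + 4, B=1, C=k**3 + 14*k**2/3 + 9*k + 20/3.
Set up (k + 4)·f(k+1) − (1)·f(k) − (k**3 + 14*k**2/3 + 9*k + 20/3) = 0.
deg f ≤ 2 (via 1,0,3).
Solve for f: f(k) = (3*k**2 - k + 4)/3 (degree 2 ≤ 2).
So s_k = (B(k−1)f/C)·t_k = ((3*k**2 - k + 4)/((3*k + 5)*(k**2 + 3*k + 4)))·t_k = -(3*k**2 - k + 4)*factorial(k + 3).
Δs = -(3*k + 5)*(k**2 + 3*k + 4)*factorial(k + 3), as required.

Yes. s_k = - \left(3 k^{2} - k + 4\right) \left(k + 3\right)!.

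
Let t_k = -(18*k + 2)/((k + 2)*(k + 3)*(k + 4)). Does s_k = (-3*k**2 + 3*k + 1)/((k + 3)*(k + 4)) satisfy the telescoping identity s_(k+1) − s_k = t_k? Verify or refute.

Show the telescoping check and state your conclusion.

s_(k+1) = (3*k - 3*(k + 1)**2 + 4)/((k + 4)*(k + 5))
s_(k+1) − s_k = 2*(-12*k - 1)/(k**3 + 12*k**2 + 47*k + 60)
(s_(k+1) − s_k) − t_k = 6*(-k**2 + 7*k + 1)/(k**4 + 14*k**3 + 71*k**2 + 154*k + 120)

Invalid: residual 6*(-k**2 + 7*k + 1)/(k**4 + 14*k**3 + 71*k**2 + 154*k + 120) ≠ 0.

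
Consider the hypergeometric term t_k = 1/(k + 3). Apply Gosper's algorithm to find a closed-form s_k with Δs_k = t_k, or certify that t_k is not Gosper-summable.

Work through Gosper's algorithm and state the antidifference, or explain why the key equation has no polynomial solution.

none (Gosper's algorithm certifies no s_k)

Compute t_(k+1)/t_k: get (k + 3)/(k + 4).
A = k + 3, B = k + 4, C = 1.
Need (k + 3)·f(k+1) − (k + 3)·f(k) = 1.
From deg A=1, deg B=1, deg C=0: d=0.
Write f(k) = c0. Then LHS − RHS = -1, requiring -1 = 0: contradictory. No certificate.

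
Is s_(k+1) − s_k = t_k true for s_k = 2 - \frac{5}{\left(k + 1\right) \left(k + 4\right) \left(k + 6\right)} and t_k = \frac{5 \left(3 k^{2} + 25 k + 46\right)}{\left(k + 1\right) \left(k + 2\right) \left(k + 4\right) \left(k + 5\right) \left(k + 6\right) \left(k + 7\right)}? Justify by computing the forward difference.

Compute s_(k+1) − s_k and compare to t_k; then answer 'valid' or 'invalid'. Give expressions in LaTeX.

Valid: the claim telescopes to t_k.

s_(k+1) = 2 - 5/((k + 2)*(k + 5)*(k + 7))
s_(k+1) − s_k = 5*(3*k**2 + 25*k + 46)/(k**6 + 25*k**5 + 247*k**4 + 1219*k**3 + 3112*k**2 + 3796*k + 1680)
(s_(k+1) − s_k) − t_k = 0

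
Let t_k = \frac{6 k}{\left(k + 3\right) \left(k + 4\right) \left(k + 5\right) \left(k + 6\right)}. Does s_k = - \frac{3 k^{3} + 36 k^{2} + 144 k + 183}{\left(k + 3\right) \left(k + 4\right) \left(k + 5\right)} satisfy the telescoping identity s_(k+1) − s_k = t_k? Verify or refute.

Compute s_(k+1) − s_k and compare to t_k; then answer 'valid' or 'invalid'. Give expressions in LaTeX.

s_(k+1) = 3*(-48*k - (k + 1)**3 - 12*(k + 1)**2 - 109)/((k + 4)*(k + 5)*(k + 6))
s_(k+1) − s_k = 6*k/(k**4 + 18*k**3 + 119*k**2 + 342*k + 360)
(s_(k+1) − s_k) − t_k = 0

valid; difference matches t_k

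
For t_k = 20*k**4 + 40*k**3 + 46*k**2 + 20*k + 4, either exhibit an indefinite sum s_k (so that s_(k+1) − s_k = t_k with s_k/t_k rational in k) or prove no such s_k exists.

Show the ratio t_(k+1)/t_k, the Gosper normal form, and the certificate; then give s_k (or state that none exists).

s_k = k*(4*k**4 + 2*k**2 - 3*k + 1)

t_(k+1)/t_k = (10*k**4 + 60*k**3 + 143*k**2 + 156*k + 65)/(10*k**4 + 20*k**3 + 23*k**2 + 10*k + 2).
So A=1 and B=1, with C=k**4 + 2*k**3 + 23*k**2/10 + k + 1/5.
f must satisfy (1)·f(k+1) − (1)·f(k) = k**4 + 2*k**3 + 23*k**2/10 + k + 1/5.
d = 5 from the (0,0,4) case.
Coefficient equations give f(k) = k*(4*k**4 + 2*k**2 - 3*k + 1)/20.
So s_k = (B(k−1)f/C)·t_k = (k*(4*k**4 + 2*k**2 - 3*k + 1)/(2*(10*k**4 + 20*k**3 + 23*k**2 + 10*k + 2)))·t_k = k*(4*k**4 + 2*k**2 - 3*k + 1).
Verify: 20*k**4 + 40*k**3 + 46*k**2 + 20*k + 4 matches t_k.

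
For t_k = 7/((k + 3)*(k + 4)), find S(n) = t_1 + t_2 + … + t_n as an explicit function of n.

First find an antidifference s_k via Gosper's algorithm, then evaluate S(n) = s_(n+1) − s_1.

S(n) = 7*n/(4*(n + 4))

t_(k+1)/t_k = (k + 3)/(k + 5).
A = k + 3, B = k + 5, C = 1.
Solve (k + 3)·f(k+1) − (k + 4)·f(k) = 1.
deg f ≤ 1 (via 1,1,0).
Match coefficients ⇒ f(k) = k/3.
Then R = B(k−1)f/C = k*(k + 4)/3, so s_k = R(k)·t_k = 7*k/(3*(k + 3)).
Check: Δs_k = 7/(k**2 + 7*k + 12). ✓
Telescope: S(n) = s_(n+1) − s_(1) = 7*(n + 1)/(3*(n + 4)) − (7/12) = 7*n/(4*(n + 4)).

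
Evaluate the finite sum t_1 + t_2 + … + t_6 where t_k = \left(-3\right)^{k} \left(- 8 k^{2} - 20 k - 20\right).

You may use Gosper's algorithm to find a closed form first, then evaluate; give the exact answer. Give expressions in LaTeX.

Σ = -249300

Ratio r(k) = 3*(-2*k**2 - 9*k - 12)/(2*k**2 + 5*k + 5).
Normal form (A,B,C) = (-3, 1, k**2 + 5*k/2 + 5/2).
Set up (-3)·f(k+1) − (1)·f(k) − (k**2 + 5*k/2 + 5/2) = 0.
From deg A=0, deg B=0, deg C=2: d=2.
Solving with deg f ≤ 2: f(k) = -(k**2 + k + 1)/4.
So s_k = (B(k−1)f/C)·t_k = (-(k**2 + k + 1)/(2*(2*k**2 + 5*k + 5)))·t_k = 2*(-3)**k*(k**2 + k + 1).
Verify: (-3)**k*(-8*k**2 - 20*k - 20) matches t_k.
Sum = s_(7) − s_(1); s_(7) = -249318, s_(1) = -18 ⇒ -249300.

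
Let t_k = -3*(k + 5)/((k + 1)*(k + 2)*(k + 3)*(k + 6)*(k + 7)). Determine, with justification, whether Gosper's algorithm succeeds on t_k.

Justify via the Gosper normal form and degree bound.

Yes. s_k = k*(-k**2 - 9*k - 20)/(12*(k**3 + 9*k**2 + 20*k + 12)).

r(k) = (k + 1)*(k + 6)**2/((k + 4)*(k + 5)*(k + 8)) after simplifying.
So A=k + 1 and B=k + 8, with C=k**3 + 14*k**2 + 65*k + 100.
Solve (k + 1)·f(k+1) − (k + 7)·f(k) = k**3 + 14*k**2 + 65*k + 100.
deg f ≤ 6 (via 1,1,3).
A polynomial solution: f(k) = k*(k + 3)*(k + 4)**2*(k + 5)**2/36.
R(k) = B(k−1)·f(k)/C(k) = k*(k + 3)*(k + 4)*(k + 7)/36; s_k = R·t_k = k*(-k**2 - 9*k - 20)/(12*(k**3 + 9*k**2 + 20*k + 12)).
s_(k+1) − s_k = 3*(-k - 5)/(k**5 + 19*k**4 + 131*k**3 + 401*k**2 + 540*k + 252) = t_k.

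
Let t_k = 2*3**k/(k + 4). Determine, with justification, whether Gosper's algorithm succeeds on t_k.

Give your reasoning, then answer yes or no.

No. Not Gosper-summable.

Ratio r(k) = 3*(k + 4)/(k + 5).
Gosper form: A/B · C(k+1)/C(k) with A=3*k + 12, B=k + 5, C=1.
f must satisfy (3*k + 12)·f(k+1) − (k + 4)·f(k) = 1.
d = -1 from the (1,1,0) case.
Bound -1 < 0, so the key equation has no polynomial solution.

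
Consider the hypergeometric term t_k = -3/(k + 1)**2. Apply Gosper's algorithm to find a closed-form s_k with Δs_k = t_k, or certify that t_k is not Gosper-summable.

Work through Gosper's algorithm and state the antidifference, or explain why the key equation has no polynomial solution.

none — t_k is not Gosper-summable

Step 1: r(k) = (k + 1)**2/(k + 2)**2.
So A=k**2 + 2*k + 1 and B=k**2 + 4*k + 4, with C=1.
Key eq: (k**2 + 2*k + 1)·f(k+1) = (k**2 + 2*k + 1)·f(k) + (1).
Bound: deg f ≤ 0.
Write f(k) = c0. Then LHS − RHS = -1, requiring -1 = 0: contradictory. No certificate.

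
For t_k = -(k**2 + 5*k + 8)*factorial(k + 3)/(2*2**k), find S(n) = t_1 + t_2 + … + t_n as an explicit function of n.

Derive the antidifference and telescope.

Ratio r(k) = (k + 4)*(5*k + (k + 1)**2 + 13)/(2*(k**2 + 5*k + 8)).
Factor: A=k/2 + 2; B=1; C=k**2 + 5*k + 8.
f must satisfy (k/2 + 2)·f(k+1) − (1)·f(k) = k**2 + 5*k + 8.
Bound: deg f ≤ 1.
Match coefficients ⇒ f(k) = 2*(k + 2).
Certificate R = B(k−1)f/C = 2*(k + 2)/(k**2 + 5*k + 8) gives s_k = -(k + 2)*factorial(k + 3)/2**k.
Verify: -(k**2 + 5*k + 8)*factorial(k + 3)/(2*2**k) matches t_k.
Telescope: S(n) = s_(n+1) − s_(1) = -2**(-n - 1)*(n + 3)*factorial(n + 4) − (-36) = 36 - n*factorial(n + 4)/(2*2**n) - 3*factorial(n + 4)/(2*2**n).

S(n) = 36 - n*factorial(n + 4)/(2*2**n) - 3*factorial(n + 4)/(2*2**n)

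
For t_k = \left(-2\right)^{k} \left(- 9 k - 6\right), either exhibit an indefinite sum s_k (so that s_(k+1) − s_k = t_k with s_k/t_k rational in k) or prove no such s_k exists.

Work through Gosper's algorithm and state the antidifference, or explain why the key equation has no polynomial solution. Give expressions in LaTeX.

The ratio is 2*(-3*k - 5)/(3*k + 2).
Factor: A=-2; B=1; C=k + 2/3.
Need (-2)·f(k+1) − (1)·f(k) = k + 2/3.
deg f ≤ 1 (via 0,0,1).
A polynomial solution: f(k) = -k/3.
R(k) = B(k−1)·f(k)/C(k) = -k/(3*k + 2); s_k = R·t_k = 3*(-2)**k*k.
s_(k+1) − s_k = (-2)**k*(-9*k - 6) = t_k.

s_k = 3 \left(-2\right)^{k} k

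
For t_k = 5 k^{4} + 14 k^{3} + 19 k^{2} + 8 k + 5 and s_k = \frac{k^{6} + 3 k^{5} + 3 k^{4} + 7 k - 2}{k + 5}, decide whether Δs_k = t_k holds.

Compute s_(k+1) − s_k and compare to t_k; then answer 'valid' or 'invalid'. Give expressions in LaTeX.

s_(k+1) = (7*k + (k + 1)**6 + 3*(k + 1)**5 + 3*(k + 1)**4 + 5)/(k + 6)
s_(k+1) − s_k = (5*k**6 + 57*k**5 + 209*k**4 + 373*k**3 + 348*k**2 + 172*k + 72)/(k**2 + 11*k + 30)
(s_(k+1) − s_k) − t_k = 3*(-4*k**5 - 38*k**4 - 88*k**3 - 105*k**2 - 41*k - 26)/(k**2 + 11*k + 30)

Invalid: residual \frac{3 \left(- 4 k^{5} - 38 k^{4} - 88 k^{3} - 105 k^{2} - 41 k - 26\right)}{k^{2} + 11 k + 30} ≠ 0.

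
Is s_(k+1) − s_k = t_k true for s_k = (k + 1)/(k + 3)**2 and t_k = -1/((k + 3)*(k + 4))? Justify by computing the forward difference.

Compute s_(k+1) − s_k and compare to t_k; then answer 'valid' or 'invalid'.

s_(k+1) = (k + 2)/(k + 4)**2
s_(k+1) − s_k = (-k**2 - 3*k + 2)/(k**4 + 14*k**3 + 73*k**2 + 168*k + 144)
(s_(k+1) − s_k) − t_k = 2*(2*k + 7)/(k**4 + 14*k**3 + 73*k**2 + 168*k + 144)

Invalid: residual 2*(2*k + 7)/(k**4 + 14*k**3 + 73*k**2 + 168*k + 144) ≠ 0.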